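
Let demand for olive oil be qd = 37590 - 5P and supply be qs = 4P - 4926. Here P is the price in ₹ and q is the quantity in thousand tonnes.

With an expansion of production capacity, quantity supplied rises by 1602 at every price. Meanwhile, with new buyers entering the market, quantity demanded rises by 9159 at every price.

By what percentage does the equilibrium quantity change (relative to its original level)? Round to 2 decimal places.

Solve the original market: 37590 - 5P = 4P - 4926, hence P = 4724 and q = 13970.
The shock moves the curves to qd = 46749 - 5P and qs = 4P - 3324.
Clearing the new market: 46749 - 5P = 4P - 3324, so P = 16691/3 ≈ 5563.6667 and q = 56792/3 ≈ 18930.6667.
%Δq = (18930.6667 − 13970) / 13970 × 100 = +35.51%.

+35.51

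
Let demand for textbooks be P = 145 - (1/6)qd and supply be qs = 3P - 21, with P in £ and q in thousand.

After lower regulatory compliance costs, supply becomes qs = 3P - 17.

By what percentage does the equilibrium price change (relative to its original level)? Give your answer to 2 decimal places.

Original equilibrium: 870 - 6P = 3P - 21 gives 891 = 9P, so P = 99 and q = 276.
The new curves are qd = 870 - 6P (demand) and qs = 3P - 17 (supply).
Equate the new curves: 870 - 6P = 3P - 17, giving 887 = 9P, P = 887/9 ≈ 98.5556, q = 836/3 ≈ 278.6667.
%ΔP = (98.5556 − 99) / 99 × 100 = -0.45%.

-0.45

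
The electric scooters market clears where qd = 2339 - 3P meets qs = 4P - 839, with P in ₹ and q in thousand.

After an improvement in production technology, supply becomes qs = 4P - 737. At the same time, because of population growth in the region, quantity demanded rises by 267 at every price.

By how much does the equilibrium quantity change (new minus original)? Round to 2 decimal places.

Initially, 2339 - 3P = 4P - 839, so 3178 = 7P and P = 454, q = 977.
After the shift, demand is qd = 2606 - 3P and supply is qs = 4P - 737.
Equate the new curves: 2606 - 3P = 4P - 737, giving 3343 = 7P, P = 3343/7 ≈ 477.5714, q = 8213/7 ≈ 1173.2857.
Δq = 1173.2857 − 977 = +196.29.

+196.29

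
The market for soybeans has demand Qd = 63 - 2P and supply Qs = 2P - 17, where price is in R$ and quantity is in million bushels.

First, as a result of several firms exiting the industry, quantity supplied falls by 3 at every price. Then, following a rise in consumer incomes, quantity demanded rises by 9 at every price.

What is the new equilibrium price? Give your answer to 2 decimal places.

23.00

Initially, 63 - 2P = 2P - 17, so 80 = 4P and P = 20, Q = 23.
With the change applied: demand Qd = 72 - 2P, supply Qs = 2P - 20.
Setting them equal: 72 - 2P = 2P - 20 → 92 = 4P, so P = 23 and Q = 26.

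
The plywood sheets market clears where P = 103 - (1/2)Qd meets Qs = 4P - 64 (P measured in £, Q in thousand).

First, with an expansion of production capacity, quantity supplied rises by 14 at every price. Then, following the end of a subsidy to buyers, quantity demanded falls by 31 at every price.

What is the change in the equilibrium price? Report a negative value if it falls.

Original equilibrium: 206 - 2P = 4P - 64 gives 270 = 6P, so P = 45 and Q = 116.
The shock moves the curves to Qd = 175 - 2P and Qs = 4P - 50.
New equilibrium: 175 - 2P = 4P - 50 ⇒ 225 = 6P ⇒ P = 37.5, Q = 100.
ΔP = 37.5 − 45 = -7.5.

-7.5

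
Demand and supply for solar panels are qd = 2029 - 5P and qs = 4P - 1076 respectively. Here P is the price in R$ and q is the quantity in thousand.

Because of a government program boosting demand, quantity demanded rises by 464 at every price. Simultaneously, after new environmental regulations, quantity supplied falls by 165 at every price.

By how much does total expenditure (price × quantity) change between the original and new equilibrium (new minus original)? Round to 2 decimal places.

Initially, 2029 - 5P = 4P - 1076, so 3105 = 9P and P = 345, q = 304.
With the change applied: demand qd = 2493 - 5P, supply qs = 4P - 1241.
Clearing the new market: 2493 - 5P = 4P - 1241, so P = 3734/9 ≈ 414.8889 and q = 3767/9 ≈ 418.5556.
Expenditure moves from 345×304 = 104880 to 414.8889×418.5556 = 173654.0494; change = +68774.05.

+68774.05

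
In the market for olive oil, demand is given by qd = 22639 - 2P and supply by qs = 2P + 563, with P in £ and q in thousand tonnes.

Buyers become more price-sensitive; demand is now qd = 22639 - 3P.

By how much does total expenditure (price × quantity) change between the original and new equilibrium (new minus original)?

-22552179.32

Original equilibrium: 22639 - 2P = 2P + 563 gives 22076 = 4P, so P = 5519 and q = 11601.
The new curves are qd = 22639 - 3P (demand) and qs = 2P + 563 (supply).
Equate the new curves: 22639 - 3P = 2P + 563, giving 22076 = 5P, P = 4415.2, q = 9393.4.
Expenditure moves from 5519×11601 = 64025919 to 4415.2×9393.4 = 41473739.68; change = -22552179.32.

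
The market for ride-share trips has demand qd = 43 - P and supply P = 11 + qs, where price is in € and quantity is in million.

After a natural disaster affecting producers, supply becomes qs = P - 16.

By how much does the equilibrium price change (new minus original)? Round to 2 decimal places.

Solve the original market: 43 - P = P - 11, hence P = 27 and q = 16.
After the shift, demand is qd = 43 - P and supply is qs = P - 16.
Clearing the new market: 43 - P = P - 16, so P = 29.5 and q = 13.5.
ΔP = 29.5 − 27 = +2.50.

+2.50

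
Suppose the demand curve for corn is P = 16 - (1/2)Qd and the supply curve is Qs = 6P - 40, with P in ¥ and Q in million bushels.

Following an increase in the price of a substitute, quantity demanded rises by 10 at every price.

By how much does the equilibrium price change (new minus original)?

Original equilibrium: 32 - 2P = 6P - 40 gives 72 = 8P, so P = 9 and Q = 14.
The shock moves the curves to Qd = 42 - 2P and Qs = 6P - 40.
Clearing the new market: 42 - 2P = 6P - 40, so P = 10.25 and Q = 21.5.
ΔP = 10.25 − 9 = +1.25.

+1.25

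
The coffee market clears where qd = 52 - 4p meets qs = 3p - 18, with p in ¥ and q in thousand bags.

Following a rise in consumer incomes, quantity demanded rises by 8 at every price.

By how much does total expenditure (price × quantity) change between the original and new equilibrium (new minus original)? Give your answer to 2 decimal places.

Solve the original market: 52 - 4p = 3p - 18, hence p = 10 and q = 12.
With the change applied: demand qd = 60 - 4p, supply qs = 3p - 18.
Equate the new curves: 60 - 4p = 3p - 18, giving 78 = 7p, p = 78/7 ≈ 11.1429, q = 108/7 ≈ 15.4286.
Expenditure moves from 10×12 = 120 to 11.1429×15.4286 = 171.9184; change = +51.92.

+51.92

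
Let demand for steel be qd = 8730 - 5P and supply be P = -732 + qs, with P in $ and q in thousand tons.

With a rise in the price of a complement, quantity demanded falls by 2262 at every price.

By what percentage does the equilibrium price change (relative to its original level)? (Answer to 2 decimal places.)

-28.28

Initially, 8730 - 5P = P + 732, so 7998 = 6P and P = 1333, q = 2065.
With the change applied: demand qd = 6468 - 5P, supply qs = P + 732.
Equate the new curves: 6468 - 5P = P + 732, giving 5736 = 6P, P = 956, q = 1688.
%ΔP = (956 − 1333) / 1333 × 100 = -28.28%.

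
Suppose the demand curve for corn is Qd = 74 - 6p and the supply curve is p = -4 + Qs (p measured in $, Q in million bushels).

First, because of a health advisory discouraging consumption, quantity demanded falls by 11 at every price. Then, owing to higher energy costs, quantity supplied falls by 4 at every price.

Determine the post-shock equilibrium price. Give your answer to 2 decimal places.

9.00

Original equilibrium: 74 - 6p = p + 4 gives 70 = 7p, so p = 10 and Q = 14.
The new curves are Qd = 63 - 6p (demand) and Qs = p (supply).
New equilibrium: 63 - 6p = p ⇒ 63 = 7p ⇒ p = 9, Q = 9.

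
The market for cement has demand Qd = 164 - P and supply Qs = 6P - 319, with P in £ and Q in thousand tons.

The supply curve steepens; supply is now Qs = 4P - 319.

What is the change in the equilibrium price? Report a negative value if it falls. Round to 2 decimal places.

Initially, 164 - P = 6P - 319, so 483 = 7P and P = 69, Q = 95.
The shock moves the curves to Qd = 164 - P and Qs = 4P - 319.
Setting them equal: 164 - P = 4P - 319 → 483 = 5P, so P = 96.6 and Q = 67.4.
ΔP = 96.6 − 69 = +27.60.

+27.60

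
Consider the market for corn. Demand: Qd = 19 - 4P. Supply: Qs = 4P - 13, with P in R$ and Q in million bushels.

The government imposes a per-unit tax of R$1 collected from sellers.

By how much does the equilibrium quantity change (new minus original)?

-2

Initially, 19 - 4P = 4P - 13, so 32 = 8P and P = 4, Q = 3.
Since sellers keep the price net of the tax, the effective supply curve becomes Qs = 4P - 17.
Equate the new curves: 19 - 4P = 4P - 17, giving 36 = 8P, P = 4.5, Q = 1.
ΔQ = 1 − 3 = -2.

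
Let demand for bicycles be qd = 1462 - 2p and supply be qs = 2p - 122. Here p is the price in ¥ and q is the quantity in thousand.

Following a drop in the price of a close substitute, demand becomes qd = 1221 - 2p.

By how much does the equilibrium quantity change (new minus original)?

-120.5

Before the shock: 1462 - 2p = 2p - 122 ⇒ 1584 = 4p ⇒ p = 396, q = 670.
With the change applied: demand qd = 1221 - 2p, supply qs = 2p - 122.
New equilibrium: 1221 - 2p = 2p - 122 ⇒ 1343 = 4p ⇒ p = 335.75, q = 549.5.
Δq = 549.5 − 670 = -120.5.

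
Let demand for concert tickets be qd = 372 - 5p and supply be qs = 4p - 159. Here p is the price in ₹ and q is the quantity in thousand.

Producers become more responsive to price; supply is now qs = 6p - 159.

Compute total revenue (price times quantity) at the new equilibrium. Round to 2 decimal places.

Before the shock: 372 - 5p = 4p - 159 ⇒ 531 = 9p ⇒ p = 59, q = 77.
The new curves are qd = 372 - 5p (demand) and qs = 6p - 159 (supply).
Clearing the new market: 372 - 5p = 6p - 159, so p = 531/11 ≈ 48.2727 and q = 1437/11 ≈ 130.6364.
New expenditure = 48.2727 × 130.6364 = 6306.17.

6306.17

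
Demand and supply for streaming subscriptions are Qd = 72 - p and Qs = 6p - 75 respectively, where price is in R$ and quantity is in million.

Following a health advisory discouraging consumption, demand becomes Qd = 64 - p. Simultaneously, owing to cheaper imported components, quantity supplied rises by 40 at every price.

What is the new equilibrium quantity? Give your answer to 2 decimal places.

Initially, 72 - p = 6p - 75, so 147 = 7p and p = 21, Q = 51.
The new curves are Qd = 64 - p (demand) and Qs = 6p - 35 (supply).
Clearing the new market: 64 - p = 6p - 35, so p = 99/7 ≈ 14.1429 and Q = 349/7 ≈ 49.8571.

49.86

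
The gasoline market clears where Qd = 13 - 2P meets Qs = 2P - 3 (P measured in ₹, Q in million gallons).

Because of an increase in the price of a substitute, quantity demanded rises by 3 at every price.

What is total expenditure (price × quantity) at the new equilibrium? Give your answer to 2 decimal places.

30.88

Initially, 13 - 2P = 2P - 3, so 16 = 4P and P = 4, Q = 5.
With the change applied: demand Qd = 16 - 2P, supply Qs = 2P - 3.
Equate the new curves: 16 - 2P = 2P - 3, giving 19 = 4P, P = 4.75, Q = 6.5.
New expenditure = 4.75 × 6.5 = 30.88.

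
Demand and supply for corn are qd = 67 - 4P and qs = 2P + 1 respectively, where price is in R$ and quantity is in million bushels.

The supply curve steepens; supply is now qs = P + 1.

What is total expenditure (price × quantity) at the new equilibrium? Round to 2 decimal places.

Initially, 67 - 4P = 2P + 1, so 66 = 6P and P = 11, q = 23.
After the shift, demand is qd = 67 - 4P and supply is qs = P + 1.
Equate the new curves: 67 - 4P = P + 1, giving 66 = 5P, P = 13.2, q = 14.2.
New expenditure = 13.2 × 14.2 = 187.44.

187.44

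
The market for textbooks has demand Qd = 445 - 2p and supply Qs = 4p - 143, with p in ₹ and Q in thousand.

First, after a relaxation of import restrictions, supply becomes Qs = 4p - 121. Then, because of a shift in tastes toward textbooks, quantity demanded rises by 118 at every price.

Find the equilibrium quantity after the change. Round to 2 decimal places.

335.00

Solve the original market: 445 - 2p = 4p - 143, hence p = 98 and Q = 249.
With the change applied: demand Qd = 563 - 2p, supply Qs = 4p - 121.
Setting them equal: 563 - 2p = 4p - 121 → 684 = 6p, so p = 114 and Q = 335.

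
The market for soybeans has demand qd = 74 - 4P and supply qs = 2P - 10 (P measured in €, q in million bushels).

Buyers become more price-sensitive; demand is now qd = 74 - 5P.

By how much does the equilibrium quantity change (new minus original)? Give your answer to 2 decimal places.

Before the shock: 74 - 4P = 2P - 10 ⇒ 84 = 6P ⇒ P = 14, q = 18.
The shock moves the curves to qd = 74 - 5P and qs = 2P - 10.
Setting them equal: 74 - 5P = 2P - 10 → 84 = 7P, so P = 12 and q = 14.
Δq = 14 − 18 = -4.00.

-4.00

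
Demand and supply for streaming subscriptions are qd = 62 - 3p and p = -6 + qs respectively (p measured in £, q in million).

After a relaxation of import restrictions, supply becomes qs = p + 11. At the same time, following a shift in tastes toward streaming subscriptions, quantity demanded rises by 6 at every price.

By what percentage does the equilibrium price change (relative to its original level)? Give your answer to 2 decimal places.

+1.79

Original equilibrium: 62 - 3p = p + 6 gives 56 = 4p, so p = 14 and q = 20.
The shock moves the curves to qd = 68 - 3p and qs = p + 11.
Setting them equal: 68 - 3p = p + 11 → 57 = 4p, so p = 14.25 and q = 25.25.
%Δp = (14.25 − 14) / 14 × 100 = +1.79%.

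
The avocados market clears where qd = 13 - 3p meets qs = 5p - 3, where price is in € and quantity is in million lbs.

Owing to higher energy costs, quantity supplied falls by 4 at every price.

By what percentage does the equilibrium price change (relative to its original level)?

Original equilibrium: 13 - 3p = 5p - 3 gives 16 = 8p, so p = 2 and q = 7.
The shock moves the curves to qd = 13 - 3p and qs = 5p - 7.
New equilibrium: 13 - 3p = 5p - 7 ⇒ 20 = 8p ⇒ p = 2.5, q = 5.5.
%Δp = (2.5 − 2) / 2 × 100 = +25%.

+25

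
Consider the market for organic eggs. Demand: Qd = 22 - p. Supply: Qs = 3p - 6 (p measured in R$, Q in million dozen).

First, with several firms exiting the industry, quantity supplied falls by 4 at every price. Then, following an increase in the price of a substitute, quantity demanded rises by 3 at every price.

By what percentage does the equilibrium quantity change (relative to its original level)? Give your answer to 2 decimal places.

+8.33

Original equilibrium: 22 - p = 3p - 6 gives 28 = 4p, so p = 7 and Q = 15.
The new curves are Qd = 25 - p (demand) and Qs = 3p - 10 (supply).
Equate the new curves: 25 - p = 3p - 10, giving 35 = 4p, p = 8.75, Q = 16.25.
%ΔQ = (16.25 − 15) / 15 × 100 = +8.33%.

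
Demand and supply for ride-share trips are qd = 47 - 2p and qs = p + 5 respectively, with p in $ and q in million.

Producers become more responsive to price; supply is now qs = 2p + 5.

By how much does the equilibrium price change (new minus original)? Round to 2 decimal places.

-3.50

Original equilibrium: 47 - 2p = p + 5 gives 42 = 3p, so p = 14 and q = 19.
After the shift, demand is qd = 47 - 2p and supply is qs = 2p + 5.
New equilibrium: 47 - 2p = 2p + 5 ⇒ 42 = 4p ⇒ p = 10.5, q = 26.
Δp = 10.5 − 14 = -3.50.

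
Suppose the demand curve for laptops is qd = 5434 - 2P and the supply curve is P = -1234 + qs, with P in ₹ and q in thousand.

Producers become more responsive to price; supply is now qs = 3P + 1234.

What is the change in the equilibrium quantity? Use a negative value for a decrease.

Before the shock: 5434 - 2P = P + 1234 ⇒ 4200 = 3P ⇒ P = 1400, q = 2634.
After the shift, demand is qd = 5434 - 2P and supply is qs = 3P + 1234.
Equate the new curves: 5434 - 2P = 3P + 1234, giving 4200 = 5P, P = 840, q = 3754.
Δq = 3754 − 2634 = +1120.

+1120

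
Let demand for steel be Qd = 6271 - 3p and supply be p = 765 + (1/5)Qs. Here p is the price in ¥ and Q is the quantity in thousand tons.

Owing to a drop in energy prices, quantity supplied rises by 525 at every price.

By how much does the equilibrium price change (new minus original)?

Solve the original market: 6271 - 3p = 5p - 3825, hence p = 1262 and Q = 2485.
With the change applied: demand Qd = 6271 - 3p, supply Qs = 5p - 3300.
New equilibrium: 6271 - 3p = 5p - 3300 ⇒ 9571 = 8p ⇒ p = 1196.375, Q = 2681.875.
Δp = 1196.375 − 1262 = -65.625.

-65.625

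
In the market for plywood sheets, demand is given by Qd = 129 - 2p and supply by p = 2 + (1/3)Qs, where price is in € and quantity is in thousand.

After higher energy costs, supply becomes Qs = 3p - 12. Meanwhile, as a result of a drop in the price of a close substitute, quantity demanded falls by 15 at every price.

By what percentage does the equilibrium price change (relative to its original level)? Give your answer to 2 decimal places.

Original equilibrium: 129 - 2p = 3p - 6 gives 135 = 5p, so p = 27 and Q = 75.
After the shift, demand is Qd = 114 - 2p and supply is Qs = 3p - 12.
Clearing the new market: 114 - 2p = 3p - 12, so p = 25.2 and Q = 63.6.
%Δp = (25.2 − 27) / 27 × 100 = -6.67%.

-6.67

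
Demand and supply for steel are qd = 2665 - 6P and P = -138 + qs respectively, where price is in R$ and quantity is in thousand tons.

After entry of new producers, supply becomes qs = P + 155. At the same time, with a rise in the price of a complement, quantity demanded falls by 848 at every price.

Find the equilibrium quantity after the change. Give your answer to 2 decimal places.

Solve the original market: 2665 - 6P = P + 138, hence P = 361 and q = 499.
The new curves are qd = 1817 - 6P (demand) and qs = P + 155 (supply).
New equilibrium: 1817 - 6P = P + 155 ⇒ 1662 = 7P ⇒ P = 1662/7 ≈ 237.4286, q = 2747/7 ≈ 392.4286.

392.43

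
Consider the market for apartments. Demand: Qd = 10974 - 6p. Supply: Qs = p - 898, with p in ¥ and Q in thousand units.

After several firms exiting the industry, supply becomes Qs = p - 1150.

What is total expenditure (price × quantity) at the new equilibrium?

1008024

Solve the original market: 10974 - 6p = p - 898, hence p = 1696 and Q = 798.
The new curves are Qd = 10974 - 6p (demand) and Qs = p - 1150 (supply).
Clearing the new market: 10974 - 6p = p - 1150, so p = 1732 and Q = 582.
New expenditure = 1732 × 582 = 1008024.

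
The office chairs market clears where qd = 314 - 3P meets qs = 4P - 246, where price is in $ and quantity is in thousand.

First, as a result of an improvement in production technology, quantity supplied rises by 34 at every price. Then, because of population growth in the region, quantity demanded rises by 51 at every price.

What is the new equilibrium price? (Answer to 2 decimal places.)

82.43

Solve the original market: 314 - 3P = 4P - 246, hence P = 80 and q = 74.
The new curves are qd = 365 - 3P (demand) and qs = 4P - 212 (supply).
Equate the new curves: 365 - 3P = 4P - 212, giving 577 = 7P, P = 577/7 ≈ 82.4286, q = 824/7 ≈ 117.7143.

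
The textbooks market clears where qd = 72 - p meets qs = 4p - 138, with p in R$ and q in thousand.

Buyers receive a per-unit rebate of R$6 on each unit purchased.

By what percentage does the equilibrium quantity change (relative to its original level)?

Solve the original market: 72 - p = 4p - 138, hence p = 42 and q = 30.
Since buyers' out-of-pocket price is the market price minus the rebate, the effective demand curve becomes qd = 78 - p.
Equate the new curves: 78 - p = 4p - 138, giving 216 = 5p, p = 43.2, q = 34.8.
%Δq = (34.8 − 30) / 30 × 100 = +16%.

+16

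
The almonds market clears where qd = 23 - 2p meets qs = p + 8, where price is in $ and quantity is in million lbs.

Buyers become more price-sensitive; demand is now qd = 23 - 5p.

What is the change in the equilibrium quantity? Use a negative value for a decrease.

-2.5

Initially, 23 - 2p = p + 8, so 15 = 3p and p = 5, q = 13.
With the change applied: demand qd = 23 - 5p, supply qs = p + 8.
Equate the new curves: 23 - 5p = p + 8, giving 15 = 6p, p = 2.5, q = 10.5.
Δq = 10.5 − 13 = -2.5.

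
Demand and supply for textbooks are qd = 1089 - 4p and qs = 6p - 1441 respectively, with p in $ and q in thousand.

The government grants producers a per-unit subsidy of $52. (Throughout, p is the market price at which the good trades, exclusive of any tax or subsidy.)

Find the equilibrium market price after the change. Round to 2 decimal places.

221.80

Solve the original market: 1089 - 4p = 6p - 1441, hence p = 253 and q = 77.
Since sellers receive the price plus the subsidy, the effective supply curve becomes qs = 6p - 1129.
Equate the new curves: 1089 - 4p = 6p - 1129, giving 2218 = 10p, p = 221.8, q = 201.8.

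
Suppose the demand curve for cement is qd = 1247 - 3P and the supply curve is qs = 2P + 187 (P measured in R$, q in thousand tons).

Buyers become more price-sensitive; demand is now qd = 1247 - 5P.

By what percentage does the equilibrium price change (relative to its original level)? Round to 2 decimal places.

Solve the original market: 1247 - 3P = 2P + 187, hence P = 212 and q = 611.
The shock moves the curves to qd = 1247 - 5P and qs = 2P + 187.
Equate the new curves: 1247 - 5P = 2P + 187, giving 1060 = 7P, P = 1060/7 ≈ 151.4286, q = 3429/7 ≈ 489.8571.
%ΔP = (151.4286 − 212) / 212 × 100 = -28.57%.

-28.57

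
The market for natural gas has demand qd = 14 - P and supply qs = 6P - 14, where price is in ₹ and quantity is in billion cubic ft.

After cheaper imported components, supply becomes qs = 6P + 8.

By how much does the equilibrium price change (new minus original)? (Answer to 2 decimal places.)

-3.14

Original equilibrium: 14 - P = 6P - 14 gives 28 = 7P, so P = 4 and q = 10.
With the change applied: demand qd = 14 - P, supply qs = 6P + 8.
Clearing the new market: 14 - P = 6P + 8, so P = 6/7 ≈ 0.8571 and q = 92/7 ≈ 13.1429.
ΔP = 0.8571 − 4 = -3.14.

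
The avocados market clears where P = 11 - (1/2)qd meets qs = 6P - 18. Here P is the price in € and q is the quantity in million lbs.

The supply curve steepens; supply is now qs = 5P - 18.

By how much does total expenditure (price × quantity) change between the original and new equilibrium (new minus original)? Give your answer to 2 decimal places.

+0.41

Solve the original market: 22 - 2P = 6P - 18, hence P = 5 and q = 12.
The new curves are qd = 22 - 2P (demand) and qs = 5P - 18 (supply).
New equilibrium: 22 - 2P = 5P - 18 ⇒ 40 = 7P ⇒ P = 40/7 ≈ 5.7143, q = 74/7 ≈ 10.5714.
Expenditure moves from 5×12 = 60 to 5.7143×10.5714 = 60.4082; change = +0.41.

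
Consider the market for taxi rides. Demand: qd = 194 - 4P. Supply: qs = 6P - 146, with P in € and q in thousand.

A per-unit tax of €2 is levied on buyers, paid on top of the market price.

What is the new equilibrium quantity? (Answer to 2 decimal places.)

53.20

Solve the original market: 194 - 4P = 6P - 146, hence P = 34 and q = 58.
Since buyers pay the price plus the tax, the effective demand curve becomes qd = 186 - 4P.
Setting them equal: 186 - 4P = 6P - 146 → 332 = 10P, so P = 33.2 and q = 53.2.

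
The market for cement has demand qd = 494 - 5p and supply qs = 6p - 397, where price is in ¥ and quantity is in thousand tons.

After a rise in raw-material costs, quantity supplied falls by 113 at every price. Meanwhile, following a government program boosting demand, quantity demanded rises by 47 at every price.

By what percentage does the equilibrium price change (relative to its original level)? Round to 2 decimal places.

Original equilibrium: 494 - 5p = 6p - 397 gives 891 = 11p, so p = 81 and q = 89.
After the shift, demand is qd = 541 - 5p and supply is qs = 6p - 510.
Equate the new curves: 541 - 5p = 6p - 510, giving 1051 = 11p, p = 1051/11 ≈ 95.5455, q = 696/11 ≈ 63.2727.
%Δp = (95.5455 − 81) / 81 × 100 = +17.96%.

+17.96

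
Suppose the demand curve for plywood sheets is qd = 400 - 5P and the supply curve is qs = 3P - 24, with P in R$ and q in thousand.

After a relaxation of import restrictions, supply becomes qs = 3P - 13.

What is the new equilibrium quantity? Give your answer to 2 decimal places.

141.88

Before the shock: 400 - 5P = 3P - 24 ⇒ 424 = 8P ⇒ P = 53, q = 135.
The new curves are qd = 400 - 5P (demand) and qs = 3P - 13 (supply).
Setting them equal: 400 - 5P = 3P - 13 → 413 = 8P, so P = 51.625 and q = 141.875.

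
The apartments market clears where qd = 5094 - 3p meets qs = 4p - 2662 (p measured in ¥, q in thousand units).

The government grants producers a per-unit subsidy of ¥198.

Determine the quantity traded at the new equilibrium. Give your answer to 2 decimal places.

Initially, 5094 - 3p = 4p - 2662, so 7756 = 7p and p = 1108, q = 1770.
Since sellers receive the price plus the subsidy, the effective supply curve becomes qs = 4p - 1870.
Setting them equal: 5094 - 3p = 4p - 1870 → 6964 = 7p, so p = 6964/7 ≈ 994.8571 and q = 14766/7 ≈ 2109.4286.

2109.43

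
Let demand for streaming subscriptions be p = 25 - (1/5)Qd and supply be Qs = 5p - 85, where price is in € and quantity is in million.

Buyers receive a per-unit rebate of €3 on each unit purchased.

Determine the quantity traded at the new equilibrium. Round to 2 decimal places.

Original equilibrium: 125 - 5p = 5p - 85 gives 210 = 10p, so p = 21 and Q = 20.
Since buyers' out-of-pocket price is the market price minus the rebate, the effective demand curve becomes Qd = 140 - 5p.
Setting them equal: 140 - 5p = 5p - 85 → 225 = 10p, so p = 22.5 and Q = 27.5.

27.50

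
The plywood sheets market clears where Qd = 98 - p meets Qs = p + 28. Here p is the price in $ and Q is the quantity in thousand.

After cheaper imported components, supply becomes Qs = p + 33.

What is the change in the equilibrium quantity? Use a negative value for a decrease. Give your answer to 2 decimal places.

Solve the original market: 98 - p = p + 28, hence p = 35 and Q = 63.
The new curves are Qd = 98 - p (demand) and Qs = p + 33 (supply).
Equate the new curves: 98 - p = p + 33, giving 65 = 2p, p = 32.5, Q = 65.5.
ΔQ = 65.5 − 63 = +2.50.

+2.50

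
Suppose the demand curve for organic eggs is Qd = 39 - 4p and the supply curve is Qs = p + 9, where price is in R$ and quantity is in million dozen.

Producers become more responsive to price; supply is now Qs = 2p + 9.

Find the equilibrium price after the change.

5

Before the shock: 39 - 4p = p + 9 ⇒ 30 = 5p ⇒ p = 6, Q = 15.
The shock moves the curves to Qd = 39 - 4p and Qs = 2p + 9.
Equate the new curves: 39 - 4p = 2p + 9, giving 30 = 6p, p = 5, Q = 19.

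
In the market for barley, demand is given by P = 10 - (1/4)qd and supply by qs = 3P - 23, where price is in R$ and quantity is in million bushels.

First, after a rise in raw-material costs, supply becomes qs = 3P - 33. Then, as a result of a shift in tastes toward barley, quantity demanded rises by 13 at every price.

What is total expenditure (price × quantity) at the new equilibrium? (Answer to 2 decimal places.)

47.39

Initially, 40 - 4P = 3P - 23, so 63 = 7P and P = 9, q = 4.
With the change applied: demand qd = 53 - 4P, supply qs = 3P - 33.
Setting them equal: 53 - 4P = 3P - 33 → 86 = 7P, so P = 86/7 ≈ 12.2857 and q = 27/7 ≈ 3.8571.
New expenditure = 12.2857 × 3.8571 = 47.39.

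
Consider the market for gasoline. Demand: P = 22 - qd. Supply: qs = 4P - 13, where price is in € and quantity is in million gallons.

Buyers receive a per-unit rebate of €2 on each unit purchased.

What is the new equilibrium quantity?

Solve the original market: 22 - P = 4P - 13, hence P = 7 and q = 15.
Since buyers' out-of-pocket price is the market price minus the rebate, the effective demand curve becomes qd = 24 - P.
Clearing the new market: 24 - P = 4P - 13, so P = 7.4 and q = 16.6.

16.6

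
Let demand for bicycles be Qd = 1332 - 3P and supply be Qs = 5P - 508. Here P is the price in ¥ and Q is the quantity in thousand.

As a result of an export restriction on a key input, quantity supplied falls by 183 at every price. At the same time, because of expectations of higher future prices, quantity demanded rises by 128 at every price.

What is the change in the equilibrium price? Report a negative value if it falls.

Before the shock: 1332 - 3P = 5P - 508 ⇒ 1840 = 8P ⇒ P = 230, Q = 642.
With the change applied: demand Qd = 1460 - 3P, supply Qs = 5P - 691.
Setting them equal: 1460 - 3P = 5P - 691 → 2151 = 8P, so P = 268.875 and Q = 653.375.
ΔP = 268.875 − 230 = +38.875.

+38.875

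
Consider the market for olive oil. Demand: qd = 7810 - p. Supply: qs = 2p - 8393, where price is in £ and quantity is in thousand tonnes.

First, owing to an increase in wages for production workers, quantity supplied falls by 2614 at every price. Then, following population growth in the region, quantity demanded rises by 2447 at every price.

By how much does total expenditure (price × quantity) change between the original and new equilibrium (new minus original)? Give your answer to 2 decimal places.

Initially, 7810 - p = 2p - 8393, so 16203 = 3p and p = 5401, q = 2409.
After the shift, demand is qd = 10257 - p and supply is qs = 2p - 11007.
Setting them equal: 10257 - p = 2p - 11007 → 21264 = 3p, so p = 7088 and q = 3169.
Expenditure moves from 5401×2409 = 13011009 to 7088×3169 = 22461872; change = +9450863.00.

+9450863.00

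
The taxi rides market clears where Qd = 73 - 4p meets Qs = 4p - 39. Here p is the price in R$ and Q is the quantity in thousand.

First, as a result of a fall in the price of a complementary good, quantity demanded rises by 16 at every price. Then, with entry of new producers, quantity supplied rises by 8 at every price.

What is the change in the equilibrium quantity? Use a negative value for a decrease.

Before the shock: 73 - 4p = 4p - 39 ⇒ 112 = 8p ⇒ p = 14, Q = 17.
The shock moves the curves to Qd = 89 - 4p and Qs = 4p - 31.
Setting them equal: 89 - 4p = 4p - 31 → 120 = 8p, so p = 15 and Q = 29.
ΔQ = 29 − 17 = +12.

+12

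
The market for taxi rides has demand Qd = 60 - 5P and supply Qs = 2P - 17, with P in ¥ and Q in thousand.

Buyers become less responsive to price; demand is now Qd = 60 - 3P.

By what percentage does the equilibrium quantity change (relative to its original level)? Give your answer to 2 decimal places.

Before the shock: 60 - 5P = 2P - 17 ⇒ 77 = 7P ⇒ P = 11, Q = 5.
With the change applied: demand Qd = 60 - 3P, supply Qs = 2P - 17.
New equilibrium: 60 - 3P = 2P - 17 ⇒ 77 = 5P ⇒ P = 15.4, Q = 13.8.
%ΔQ = (13.8 − 5) / 5 × 100 = +176.00%.

+176.00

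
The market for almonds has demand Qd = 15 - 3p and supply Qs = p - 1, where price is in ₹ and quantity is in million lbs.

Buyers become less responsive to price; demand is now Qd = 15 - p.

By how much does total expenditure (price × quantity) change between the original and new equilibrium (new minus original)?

+44

Solve the original market: 15 - 3p = p - 1, hence p = 4 and Q = 3.
After the shift, demand is Qd = 15 - p and supply is Qs = p - 1.
Equate the new curves: 15 - p = p - 1, giving 16 = 2p, p = 8, Q = 7.
Expenditure moves from 4×3 = 12 to 8×7 = 56; change = +44.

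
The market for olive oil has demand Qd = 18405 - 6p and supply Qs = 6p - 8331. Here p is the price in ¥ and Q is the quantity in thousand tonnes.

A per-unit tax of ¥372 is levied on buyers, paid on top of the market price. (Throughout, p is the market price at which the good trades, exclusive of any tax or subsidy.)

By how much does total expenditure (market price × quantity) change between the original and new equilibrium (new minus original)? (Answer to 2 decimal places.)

Original equilibrium: 18405 - 6p = 6p - 8331 gives 26736 = 12p, so p = 2228 and Q = 5037.
Since buyers pay the price plus the tax, the effective demand curve becomes Qd = 16173 - 6p.
Equate the new curves: 16173 - 6p = 6p - 8331, giving 24504 = 12p, p = 2042, Q = 3921.
Expenditure moves from 2228×5037 = 11222436 to 2042×3921 = 8006682; change = -3215754.00.

-3215754.00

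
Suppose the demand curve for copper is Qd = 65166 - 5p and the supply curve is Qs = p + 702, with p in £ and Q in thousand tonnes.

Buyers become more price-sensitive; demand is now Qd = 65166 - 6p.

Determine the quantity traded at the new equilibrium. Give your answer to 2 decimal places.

Original equilibrium: 65166 - 5p = p + 702 gives 64464 = 6p, so p = 10744 and Q = 11446.
After the shift, demand is Qd = 65166 - 6p and supply is Qs = p + 702.
Equate the new curves: 65166 - 6p = p + 702, giving 64464 = 7p, p = 64464/7 ≈ 9209.1429, Q = 69378/7 ≈ 9911.1429.

9911.14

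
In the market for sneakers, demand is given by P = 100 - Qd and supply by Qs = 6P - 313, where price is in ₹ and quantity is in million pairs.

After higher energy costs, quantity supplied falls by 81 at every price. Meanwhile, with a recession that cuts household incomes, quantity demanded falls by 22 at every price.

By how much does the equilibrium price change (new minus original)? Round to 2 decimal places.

Before the shock: 100 - P = 6P - 313 ⇒ 413 = 7P ⇒ P = 59, Q = 41.
The new curves are Qd = 78 - P (demand) and Qs = 6P - 394 (supply).
Equate the new curves: 78 - P = 6P - 394, giving 472 = 7P, P = 472/7 ≈ 67.4286, Q = 74/7 ≈ 10.5714.
ΔP = 67.4286 − 59 = +8.43.

+8.43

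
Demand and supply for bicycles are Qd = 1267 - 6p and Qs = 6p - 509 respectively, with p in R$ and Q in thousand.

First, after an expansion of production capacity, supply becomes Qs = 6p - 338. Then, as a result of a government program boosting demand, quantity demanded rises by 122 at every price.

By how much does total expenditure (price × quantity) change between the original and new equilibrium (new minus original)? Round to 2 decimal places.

+19536.21

Initially, 1267 - 6p = 6p - 509, so 1776 = 12p and p = 148, Q = 379.
The shock moves the curves to Qd = 1389 - 6p and Qs = 6p - 338.
Equate the new curves: 1389 - 6p = 6p - 338, giving 1727 = 12p, p = 1727/12 ≈ 143.9167, Q = 525.5.
Expenditure moves from 148×379 = 56092 to 143.9167×525.5 = 75628.2083; change = +19536.21.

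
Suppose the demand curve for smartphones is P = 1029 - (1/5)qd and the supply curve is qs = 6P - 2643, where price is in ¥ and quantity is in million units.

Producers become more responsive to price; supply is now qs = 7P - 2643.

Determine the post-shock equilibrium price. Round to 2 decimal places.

649.00

Solve the original market: 5145 - 5P = 6P - 2643, hence P = 708 and q = 1605.
The new curves are qd = 5145 - 5P (demand) and qs = 7P - 2643 (supply).
New equilibrium: 5145 - 5P = 7P - 2643 ⇒ 7788 = 12P ⇒ P = 649, q = 1900.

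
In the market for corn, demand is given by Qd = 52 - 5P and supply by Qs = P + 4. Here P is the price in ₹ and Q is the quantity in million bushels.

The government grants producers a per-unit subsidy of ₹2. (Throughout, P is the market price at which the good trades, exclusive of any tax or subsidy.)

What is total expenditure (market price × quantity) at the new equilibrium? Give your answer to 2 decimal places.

104.78

Initially, 52 - 5P = P + 4, so 48 = 6P and P = 8, Q = 12.
Since sellers receive the price plus the subsidy, the effective supply curve becomes Qs = P + 6.
Clearing the new market: 52 - 5P = P + 6, so P = 23/3 ≈ 7.6667 and Q = 41/3 ≈ 13.6667.
New expenditure = 7.6667 × 13.6667 = 104.78.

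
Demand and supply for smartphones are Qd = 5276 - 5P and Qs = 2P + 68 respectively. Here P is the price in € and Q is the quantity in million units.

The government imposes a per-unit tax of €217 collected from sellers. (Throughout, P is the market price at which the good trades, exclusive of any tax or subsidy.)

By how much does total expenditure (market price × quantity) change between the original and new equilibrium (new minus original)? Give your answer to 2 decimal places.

Original equilibrium: 5276 - 5P = 2P + 68 gives 5208 = 7P, so P = 744 and Q = 1556.
Since sellers keep the price net of the tax, the effective supply curve becomes Qs = 2P - 366.
Setting them equal: 5276 - 5P = 2P - 366 → 5642 = 7P, so P = 806 and Q = 1246.
Expenditure moves from 744×1556 = 1157664 to 806×1246 = 1004276; change = -153388.00.

-153388.00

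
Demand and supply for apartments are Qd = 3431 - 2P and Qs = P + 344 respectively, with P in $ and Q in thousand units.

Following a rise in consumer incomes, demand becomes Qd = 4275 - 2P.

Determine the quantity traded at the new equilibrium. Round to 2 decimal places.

1654.33

Solve the original market: 3431 - 2P = P + 344, hence P = 1029 and Q = 1373.
With the change applied: demand Qd = 4275 - 2P, supply Qs = P + 344.
New equilibrium: 4275 - 2P = P + 344 ⇒ 3931 = 3P ⇒ P = 3931/3 ≈ 1310.3333, Q = 4963/3 ≈ 1654.3333.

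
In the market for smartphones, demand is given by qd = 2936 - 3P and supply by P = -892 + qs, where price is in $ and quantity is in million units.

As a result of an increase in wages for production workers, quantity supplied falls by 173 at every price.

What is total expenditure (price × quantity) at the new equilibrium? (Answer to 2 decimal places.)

Original equilibrium: 2936 - 3P = P + 892 gives 2044 = 4P, so P = 511 and q = 1403.
The shock moves the curves to qd = 2936 - 3P and qs = P + 719.
Equate the new curves: 2936 - 3P = P + 719, giving 2217 = 4P, P = 554.25, q = 1273.25.
New expenditure = 554.25 × 1273.25 = 705698.81.

705698.81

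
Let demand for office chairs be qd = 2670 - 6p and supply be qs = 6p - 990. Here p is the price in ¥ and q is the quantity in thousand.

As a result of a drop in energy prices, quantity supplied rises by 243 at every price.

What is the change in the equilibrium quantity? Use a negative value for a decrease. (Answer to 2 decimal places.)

Before the shock: 2670 - 6p = 6p - 990 ⇒ 3660 = 12p ⇒ p = 305, q = 840.
The new curves are qd = 2670 - 6p (demand) and qs = 6p - 747 (supply).
Clearing the new market: 2670 - 6p = 6p - 747, so p = 284.75 and q = 961.5.
Δq = 961.5 − 840 = +121.50.

+121.50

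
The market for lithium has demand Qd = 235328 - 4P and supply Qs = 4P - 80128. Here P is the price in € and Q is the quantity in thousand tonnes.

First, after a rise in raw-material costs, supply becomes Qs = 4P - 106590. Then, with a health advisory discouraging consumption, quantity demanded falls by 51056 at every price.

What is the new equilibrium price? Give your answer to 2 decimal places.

36357.75

Original equilibrium: 235328 - 4P = 4P - 80128 gives 315456 = 8P, so P = 39432 and Q = 77600.
The shock moves the curves to Qd = 184272 - 4P and Qs = 4P - 106590.
Equate the new curves: 184272 - 4P = 4P - 106590, giving 290862 = 8P, P = 36357.75, Q = 38841.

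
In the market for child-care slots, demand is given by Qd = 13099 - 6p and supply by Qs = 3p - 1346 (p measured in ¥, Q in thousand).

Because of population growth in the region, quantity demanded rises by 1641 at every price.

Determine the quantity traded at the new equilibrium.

Original equilibrium: 13099 - 6p = 3p - 1346 gives 14445 = 9p, so p = 1605 and Q = 3469.
After the shift, demand is Qd = 14740 - 6p and supply is Qs = 3p - 1346.
Equate the new curves: 14740 - 6p = 3p - 1346, giving 16086 = 9p, p = 5362/3 ≈ 1787.3333, Q = 4016.

4016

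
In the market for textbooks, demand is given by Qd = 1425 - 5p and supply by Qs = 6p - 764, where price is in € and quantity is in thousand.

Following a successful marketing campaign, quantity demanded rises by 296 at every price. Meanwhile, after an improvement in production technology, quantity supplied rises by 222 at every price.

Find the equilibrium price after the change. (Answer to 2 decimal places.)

Solve the original market: 1425 - 5p = 6p - 764, hence p = 199 and Q = 430.
The new curves are Qd = 1721 - 5p (demand) and Qs = 6p - 542 (supply).
Equate the new curves: 1721 - 5p = 6p - 542, giving 2263 = 11p, p = 2263/11 ≈ 205.7273, Q = 7616/11 ≈ 692.3636.

205.73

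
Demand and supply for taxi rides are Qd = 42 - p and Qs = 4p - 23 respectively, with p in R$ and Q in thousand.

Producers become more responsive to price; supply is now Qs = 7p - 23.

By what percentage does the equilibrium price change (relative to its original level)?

Solve the original market: 42 - p = 4p - 23, hence p = 13 and Q = 29.
With the change applied: demand Qd = 42 - p, supply Qs = 7p - 23.
New equilibrium: 42 - p = 7p - 23 ⇒ 65 = 8p ⇒ p = 8.125, Q = 33.875.
%Δp = (8.125 − 13) / 13 × 100 = -37.5%.

-37.5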